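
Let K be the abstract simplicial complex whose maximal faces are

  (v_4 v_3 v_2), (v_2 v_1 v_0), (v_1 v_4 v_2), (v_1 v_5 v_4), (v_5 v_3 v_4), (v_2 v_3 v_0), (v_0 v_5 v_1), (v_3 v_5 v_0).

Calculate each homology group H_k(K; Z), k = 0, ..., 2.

Order the vertices as v_0 < v_1 < v_2 < v_3 < v_4 < v_5. Listing each simplex with vertices in this order, K has dimension 2 with simplices:

  0-simplices (6): [v_0], [v_1], [v_2], [v_3], [v_4], [v_5]
  1-simplices (12): [v_0,v_1], [v_0,v_2], [v_0,v_3], [v_0,v_5], [v_1,v_2], [v_1,v_4], [v_1,v_5], [v_2,v_3], [v_2,v_4], [v_3,v_4], [v_3,v_5], [v_4,v_5]
  2-simplices (8): [v_0,v_1,v_2], [v_0,v_1,v_5], [v_0,v_2,v_3], [v_0,v_3,v_5], [v_1,v_2,v_4], [v_1,v_4,v_5], [v_2,v_3,v_4], [v_3,v_4,v_5]

giving chain groups C_0 ≅ Z^6, C_1 ≅ Z^12, C_2 ≅ Z^8.

The boundary map ∂_1: C_1 → C_0 is given by ∂[p,q] = [q] − [p].
The 6×12 boundary matrix has rank 5 and Smith normal form diag(1,1,1,1,1).

The boundary map ∂_2: C_2 → C_1 maps a triangle to the signed sum of its edges. For instance
  ∂[v_0,v_2,v_3] = [v_2,v_3] − [v_0,v_3] + [v_0,v_2],
  ∂[v_2,v_3,v_4] = [v_3,v_4] − [v_2,v_4] + [v_2,v_3].
This gives a 12×8 integer matrix of rank 7; reducing to Smith normal form yields diagonal entries (1,1,1,1,1,1,1).

Now H_k = ker ∂_k / im ∂_{k+1}, so:

  H_0: rank C_0 − rank ∂_1 = 6 − 5 = 1, and the invariant factors of ∂_1 are all 1, so H_0 ≅ Z.
  H_1: rank ker ∂_1 − rank ∂_2 = (12 − 5) − 7 = 0, and the invariant factors of ∂_2 are all 1, so H_1 ≅ 0.
  H_2: rank ker ∂_2 − rank ∂_3 = (8 − 7) − 0 = 1, and there is no ∂_3, so H_2 ≅ Z.

(K is a triangulation of the 2-sphere S^2.)

H_0 = Z,  H_1 = 0,  H_2 = Z.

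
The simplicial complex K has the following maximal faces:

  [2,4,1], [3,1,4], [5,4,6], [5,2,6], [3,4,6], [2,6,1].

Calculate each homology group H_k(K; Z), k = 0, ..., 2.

H_0 ≅ Z,  H_1 ≅ Z,  H_2 = 0.

Fix the vertex order 1 < 2 < 3 < 4 < 5 < 6 and write every simplex with vertices in increasing order. Then dim K = 2 and the simplices of K are:

  0-simplices (6): [1], [2], [3], [4], [5], [6]
  1-simplices (12): [1,2], [1,3], [1,4], [1,6], [2,4], [2,5], [2,6], [3,4], [3,6], [4,5], [4,6], [5,6]
  2-simplices (6): [1,2,4], [1,2,6], [1,3,4], [2,5,6], [3,4,6], [4,5,6]

giving chain groups C_0 ≅ Z^6, C_1 ≅ Z^12, C_2 ≅ Z^6.

∂_1: C_1 → C_0 sends each edge [p,q] (with p < q) to q − p. For instance
  ∂[1,6] = [6] − [1].
The resulting 6×12 matrix has rank 5, and its Smith normal form has invariant factors (1,1,1,1,1).

∂_2: C_2 → C_1 maps a triangle to the signed sum of its edges. For instance
  ∂[2,5,6] = [5,6] − [2,6] + [2,5],
  ∂[1,3,4] = [3,4] − [1,4] + [1,3].
The resulting 12×6 matrix has rank 6, and its Smith normal form has invariant factors (1,1,1,1,1,1).

Now H_k = ker ∂_k / im ∂_{k+1}, so:

  H_0: rank C_0 − rank ∂_1 = 6 − 5 = 1, and the invariant factors of ∂_1 are all 1, so H_0 = Z.
  H_1: rank ker ∂_1 − rank ∂_2 = (12 − 5) − 6 = 1, and the invariant factors of ∂_2 are all 1, so H_1 = Z.
  H_2: rank ker ∂_2 − rank ∂_3 = (6 − 6) − 0 = 0, and there is no ∂_3, so H_2 = 0.

As a check, the Euler characteristic is 6 − 12 + 6 = 0, which agrees with 1 − 1 + 0 = 0.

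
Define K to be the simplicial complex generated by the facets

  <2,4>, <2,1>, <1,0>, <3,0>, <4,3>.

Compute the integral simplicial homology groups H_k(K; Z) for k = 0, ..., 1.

H_0 ≅ Z,  H_1 ≅ Z.

Fix the vertex order 0 < 1 < 2 < 3 < 4 and write every simplex with vertices in increasing order. Then dim K = 1 and the simplices of K are:

  0-simplices (5): [0], [1], [2], [3], [4]
  1-simplices (5): [0,1], [0,3], [1,2], [2,4], [3,4]

giving chain groups C_0 ≅ Z^5, C_1 ≅ Z^5.

The boundary map ∂_1: C_1 → C_0 sends each edge [p,q] (with p < q) to q − p.
The 5×5 boundary matrix has rank 4 and Smith normal form diag(1,1,1,1).

From H_k ≅ ker(∂_k) / im(∂_{k+1}) we obtain:

  H_0: rank C_0 − rank ∂_1 = 5 − 4 = 1, and the invariant factors of ∂_1 are all 1, so H_0 ≅ Z.
  H_1: rank ker ∂_1 − rank ∂_2 = (5 − 4) − 0 = 1, and there is no ∂_2, so H_1 ≅ Z.

(K is a triangulation of the circle S^1.)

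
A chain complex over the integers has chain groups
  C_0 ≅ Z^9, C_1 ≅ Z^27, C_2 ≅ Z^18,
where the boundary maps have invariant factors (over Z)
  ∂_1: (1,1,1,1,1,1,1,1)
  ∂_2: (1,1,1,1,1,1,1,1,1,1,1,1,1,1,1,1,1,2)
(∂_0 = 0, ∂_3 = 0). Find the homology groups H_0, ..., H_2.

H_0: b_0 = 9 − 0 − 8 = 1; torsion from ∂_1 factors > 1: none. So H_0 = Z.
H_1: b_1 = 27 − 8 − 18 = 1; torsion from ∂_2 factors > 1: [2]. So H_1 = Z × Z/2.
H_2: b_2 = 18 − 18 − 0 = 0; torsion from ∂_3 factors > 1: none. So H_2 = 0.

H_0 = Z,  H_1 = Z × Z/2,  H_2 = 0.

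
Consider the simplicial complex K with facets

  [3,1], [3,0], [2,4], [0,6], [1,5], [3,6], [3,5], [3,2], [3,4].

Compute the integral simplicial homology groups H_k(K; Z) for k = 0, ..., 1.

H_0 ≅ Z,  H_1 ≅ Z^3.

We work with the vertex ordering 0 < 1 < 2 < 3 < 4 < 5 < 6. The simplices of K, each written with vertices in increasing order, are:

  0-simplices (7): [0], [1], [2], [3], [4], [5], [6]
  1-simplices (9): [0,3], [0,6], [1,3], [1,5], [2,3], [2,4], [3,4], [3,5], [3,6]

Hence C_0 ≅ Z^7, C_1 ≅ Z^9.

∂_1: C_1 → C_0 is given by ∂[p,q] = [q] − [p]. For instance
  ∂[3,5] = [5] − [3].
The resulting 7×9 matrix has rank 6, and its Smith normal form has invariant factors (1,1,1,1,1,1).

Reading off H_k = ker ∂_k / im ∂_{k+1}:

  H_0: rank C_0 − rank ∂_1 = 7 − 6 = 1, and the invariant factors of ∂_1 are all 1, so H_0 ≅ Z.
  H_1: rank ker ∂_1 − rank ∂_2 = (9 − 6) − 0 = 3, and there is no ∂_2, so H_1 ≅ Z^3.

(K is a triangulation of a wedge of 3 circles.)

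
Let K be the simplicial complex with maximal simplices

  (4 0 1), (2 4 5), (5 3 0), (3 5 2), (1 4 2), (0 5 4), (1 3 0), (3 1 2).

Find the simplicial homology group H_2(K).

H_2 = Z.

We work with the vertex ordering 0 < 1 < 2 < 3 < 4 < 5. The simplices of K, each written with vertices in increasing order, are:

  0-simplices (6): [0], [1], [2], [3], [4], [5]
  1-simplices (12): [0,1], [0,3], [0,4], [0,5], [1,2], [1,3], [1,4], [2,3], [2,4], [2,5], [3,5], [4,5]
  2-simplices (8): [0,1,3], [0,1,4], [0,3,5], [0,4,5], [1,2,3], [1,2,4], [2,3,5], [2,4,5]

so the chain groups are C_0 ≅ Z^6, C_1 ≅ Z^12, C_2 ≅ Z^8.

∂_1: C_1 → C_0 is given by ∂[p,q] = [q] − [p].
As a 6×12 matrix over Z this has rank 5, with invariant factors (1,1,1,1,1).

The boundary map ∂_2: C_2 → C_1 sends each 2-simplex [p,q,r] to [q,r] − [p,r] + [p,q]. For instance
  ∂[0,3,5] = [3,5] − [0,5] + [0,3],
  ∂[2,4,5] = [4,5] − [2,5] + [2,4].
As a 12×8 matrix over Z this has rank 7, with invariant factors (1,1,1,1,1,1,1).

From H_k ≅ ker(∂_k) / im(∂_{k+1}) we obtain:

  H_2: rank ker ∂_2 − rank ∂_3 = (8 − 7) − 0 = 1, and there is no ∂_3, so H_2 ≅ Z.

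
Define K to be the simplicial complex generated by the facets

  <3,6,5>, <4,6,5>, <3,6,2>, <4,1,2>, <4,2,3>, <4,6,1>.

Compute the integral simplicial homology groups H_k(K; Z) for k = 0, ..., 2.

H_0 ≅ Z,  H_1 ≅ Z,  H_2 = 0.

Order the vertices as 1 < 2 < 3 < 4 < 5 < 6. Listing each simplex with vertices in this order, K has dimension 2 with simplices:

  0-simplices (6): [1], [2], [3], [4], [5], [6]
  1-simplices (12): [1,2], [1,4], [1,6], [2,3], [2,4], [2,6], [3,4], [3,5], [3,6], [4,5], [4,6], [5,6]
  2-simplices (6): [1,2,4], [1,4,6], [2,3,4], [2,3,6], [3,5,6], [4,5,6]

Hence C_0 ≅ Z^6, C_1 ≅ Z^12, C_2 ≅ Z^6.

Boundary ∂_1: C_1 → C_0 sends each edge [p,q] (with p < q) to q − p. For instance
  ∂[3,6] = [6] − [3].
This gives a 6×12 integer matrix of rank 5; reducing to Smith normal form yields diagonal entries (1,1,1,1,1).

∂_2: C_2 → C_1 acts by ∂[p,q,r] = [q,r] − [p,r] + [p,q]. For instance
  ∂[3,5,6] = [5,6] − [3,6] + [3,5],
  ∂[1,2,4] = [2,4] − [1,4] + [1,2].
The resulting 12×6 matrix has rank 6, and its Smith normal form has invariant factors (1,1,1,1,1,1).

Reading off H_k = ker ∂_k / im ∂_{k+1}:

  H_0: rank C_0 − rank ∂_1 = 6 − 5 = 1, and the invariant factors of ∂_1 are all 1, so H_0 ≅ Z.
  H_1: rank ker ∂_1 − rank ∂_2 = (12 − 5) − 6 = 1, and the invariant factors of ∂_2 are all 1, so H_1 ≅ Z.
  H_2: rank ker ∂_2 − rank ∂_3 = (6 − 6) − 0 = 0, and there is no ∂_3, so H_2 ≅ 0.

(K is a triangulation of the cylinder S^1 x I.)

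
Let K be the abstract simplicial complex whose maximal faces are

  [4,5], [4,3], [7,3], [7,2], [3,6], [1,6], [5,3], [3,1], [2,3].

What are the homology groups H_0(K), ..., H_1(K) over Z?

H_0 = Z,  H_1 = Z^3.

We work with the vertex ordering 1 < 2 < 3 < 4 < 5 < 6 < 7. The simplices of K, each written with vertices in increasing order, are:

  0-simplices (7): [1], [2], [3], [4], [5], [6], [7]
  1-simplices (9): [1,3], [1,6], [2,3], [2,7], [3,4], [3,5], [3,6], [3,7], [4,5]

so the chain groups are C_0 ≅ Z^7, C_1 ≅ Z^9.

The boundary map ∂_1: C_1 → C_0 is given by ∂[p,q] = [q] − [p].
The resulting 7×9 matrix has rank 6, and its Smith normal form has invariant factors (1,1,1,1,1,1).

Computing H_k = (kernel of ∂_k) / (image of ∂_{k+1}):

  H_0: rank C_0 − rank ∂_1 = 7 − 6 = 1, and the invariant factors of ∂_1 are all 1, so H_0 ≅ Z.
  H_1: rank ker ∂_1 − rank ∂_2 = (9 − 6) − 0 = 3, and there is no ∂_2, so H_1 ≅ Z^3.

As a check, the Euler characteristic is 7 − 9 = -2, which agrees with 1 − 3 = -2.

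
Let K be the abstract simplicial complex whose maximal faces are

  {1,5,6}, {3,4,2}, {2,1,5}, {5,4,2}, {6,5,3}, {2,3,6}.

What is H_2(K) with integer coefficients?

K has 6 vertices, 12 edges, 6 triangles.
rank ∂_2 = 6, rank ∂_3 = 0 ⇒ b_2 = 6 − 6 − 0 = 0. So H_2 ≅ 0.

H_2 = 0.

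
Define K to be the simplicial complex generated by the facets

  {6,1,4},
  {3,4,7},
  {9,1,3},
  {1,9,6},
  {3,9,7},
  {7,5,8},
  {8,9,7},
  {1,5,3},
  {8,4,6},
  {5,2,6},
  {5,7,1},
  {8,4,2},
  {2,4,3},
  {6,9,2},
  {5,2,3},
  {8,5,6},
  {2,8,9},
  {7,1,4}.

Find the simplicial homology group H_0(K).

H_0 ≅ Z.

K has 9 vertices, 27 edges, 18 triangles.
rank ∂_0 = 0, rank ∂_1 = 8 ⇒ b_0 = 9 − 0 − 8 = 1; all invariant factors of ∂_1 are 1 so no torsion. So H_0 ≅ Z.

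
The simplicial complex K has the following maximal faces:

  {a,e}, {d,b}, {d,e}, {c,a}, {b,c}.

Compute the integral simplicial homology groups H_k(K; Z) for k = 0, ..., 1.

H_0 = Z,  H_1 = Z.

Order the vertices as a < b < c < d < e. Listing each simplex with vertices in this order, K has dimension 1 with simplices:

  0-simplices (5): a, b, c, d, e
  1-simplices (5): ac, ae, bc, bd, de

giving chain groups C_0 ≅ Z^5, C_1 ≅ Z^5.

The boundary map ∂_1: C_1 → C_0 sends each edge [p,q] (with p < q) to q − p.
This gives a 5×5 integer matrix of rank 4; reducing to Smith normal form yields diagonal entries (1,1,1,1).

Now H_k = ker ∂_k / im ∂_{k+1}, so:

  H_0: rank C_0 − rank ∂_1 = 5 − 4 = 1, and the invariant factors of ∂_1 are all 1, so H_0 ≅ Z.
  H_1: rank ker ∂_1 − rank ∂_2 = (5 − 4) − 0 = 1, and there is no ∂_2, so H_1 ≅ Z.

(K is a triangulation of the circle S^1.)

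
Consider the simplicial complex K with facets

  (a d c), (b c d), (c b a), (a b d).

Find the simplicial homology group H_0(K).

Take the total order a < b < c < d on the vertex set. Then K (dimension 2) consists of the simplices:

  0-simplices (4): a, b, c, d
  1-simplices (6): ab, ac, ad, bc, bd, cd
  2-simplices (4): abc, abd, acd, bcd

giving chain groups C_0 ≅ Z^4, C_1 ≅ Z^6, C_2 ≅ Z^4.

Boundary ∂_1: C_1 → C_0 sends each edge [p,q] (with p < q) to q − p.
This gives a 4×6 integer matrix of rank 3; reducing to Smith normal form yields diagonal entries (1,1,1).

Boundary ∂_2: C_2 → C_1 sends each 2-simplex [p,q,r] to [q,r] − [p,r] + [p,q]. For instance
  ∂abc = bc − ac + ab,
  ∂bcd = cd − bd + bc.
As a 6×4 matrix over Z this has rank 3, with invariant factors (1,1,1).

Now H_k = ker ∂_k / im ∂_{k+1}, so:

  H_0: rank C_0 − rank ∂_1 = 4 − 3 = 1, and the invariant factors of ∂_1 are all 1, so H_0 = Z.

H_0 = Z.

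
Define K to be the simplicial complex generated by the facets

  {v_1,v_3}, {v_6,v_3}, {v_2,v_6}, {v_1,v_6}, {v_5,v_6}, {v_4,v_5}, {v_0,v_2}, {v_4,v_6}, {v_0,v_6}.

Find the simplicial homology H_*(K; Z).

H_0 ≅ Z,  H_1 ≅ Z^3.

Order the vertices as v_0 < v_1 < v_2 < v_3 < v_4 < v_5 < v_6. Listing each simplex with vertices in this order, K has dimension 1 with simplices:

  0-simplices (7): [v_0], [v_1], [v_2], [v_3], [v_4], [v_5], [v_6]
  1-simplices (9): [v_0,v_2], [v_0,v_6], [v_1,v_3], [v_1,v_6], [v_2,v_6], [v_3,v_6], [v_4,v_5], [v_4,v_6], [v_5,v_6]

Hence C_0 ≅ Z^7, C_1 ≅ Z^9.

Boundary ∂_1: C_1 → C_0 is given by ∂[p,q] = [q] − [p]. For instance
  ∂[v_5,v_6] = [v_6] − [v_5].
The 7×9 boundary matrix has rank 6 and Smith normal form diag(1,1,1,1,1,1).

Computing H_k = (kernel of ∂_k) / (image of ∂_{k+1}):

  H_0: rank C_0 − rank ∂_1 = 7 − 6 = 1, and the invariant factors of ∂_1 are all 1, so H_0 = Z.
  H_1: rank ker ∂_1 − rank ∂_2 = (9 − 6) − 0 = 3, and there is no ∂_2, so H_1 = Z^3.

(K is a triangulation of a wedge of 3 circles.)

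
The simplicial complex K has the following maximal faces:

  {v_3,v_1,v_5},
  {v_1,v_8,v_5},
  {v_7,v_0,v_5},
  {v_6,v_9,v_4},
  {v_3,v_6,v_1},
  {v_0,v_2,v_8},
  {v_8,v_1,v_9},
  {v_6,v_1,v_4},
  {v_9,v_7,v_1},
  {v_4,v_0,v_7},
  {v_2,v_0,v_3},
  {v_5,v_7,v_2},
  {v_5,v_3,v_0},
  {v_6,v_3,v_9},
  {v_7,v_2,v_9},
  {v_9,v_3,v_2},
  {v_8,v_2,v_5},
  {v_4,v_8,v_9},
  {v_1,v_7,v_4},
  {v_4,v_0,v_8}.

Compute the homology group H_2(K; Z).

H_2 = 0.

Fix the vertex order v_0 < v_1 < v_2 < v_3 < v_4 < v_5 < v_6 < v_7 < v_8 < v_9 and write every simplex with vertices in increasing order. Then dim K = 2 and the simplices of K are:

  0-simplices (10): [v_0], [v_1], [v_2], [v_3], [v_4], [v_5], [v_6], [v_7], [v_8], [v_9]
  1-simplices (30): (30 of them)
  2-simplices (20): (20 of them)

so the chain groups are C_0 ≅ Z^10, C_1 ≅ Z^30, C_2 ≅ Z^20.

The boundary map ∂_1: C_1 → C_0 maps an edge to its endpoints' difference, ∂[p,q] = q − p. For instance
  ∂[v_3,v_6] = [v_6] − [v_3].
The 10×30 boundary matrix has rank 9 and Smith normal form diag(1,1,1,1,1,1,1,1,1).

The boundary map ∂_2: C_2 → C_1 acts by ∂[p,q,r] = [q,r] − [p,r] + [p,q]. For instance
  ∂[v_4,v_6,v_9] = [v_6,v_9] − [v_4,v_9] + [v_4,v_6],
  ∂[v_2,v_5,v_8] = [v_5,v_8] − [v_2,v_8] + [v_2,v_5].
The resulting 30×20 matrix has rank 20, and its Smith normal form has invariant factors (1,1,1,1,1,1,1,1,1,1,1,1,1,1,1,1,1,1,1,2).

Computing H_k = (kernel of ∂_k) / (image of ∂_{k+1}):

  H_2: rank ker ∂_2 − rank ∂_3 = (20 − 20) − 0 = 0, and there is no ∂_3, so H_2 ≅ 0.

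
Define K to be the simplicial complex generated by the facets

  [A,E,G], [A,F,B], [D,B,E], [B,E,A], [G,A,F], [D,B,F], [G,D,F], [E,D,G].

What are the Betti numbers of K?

Fix the vertex order A < B < D < E < F < G and write every simplex with vertices in increasing order. Then dim K = 2 and the simplices of K are:

  0-simplices (6): A, B, D, E, F, G
  1-simplices (12): AB, AE, AF, AG, BD, BE, BF, DE, DF, DG, EG, FG
  2-simplices (8): ABE, ABF, AEG, AFG, BDE, BDF, DEG, DFG

Hence C_0 ≅ Z^6, C_1 ≅ Z^12, C_2 ≅ Z^8.

Boundary ∂_1: C_1 → C_0 sends each edge [p,q] (with p < q) to q − p.
As a 6×12 matrix over Z this has rank 5, with invariant factors (1,1,1,1,1).

Boundary ∂_2: C_2 → C_1 acts by ∂[p,q,r] = [q,r] − [p,r] + [p,q]. For instance
  ∂DEG = EG − DG + DE,
  ∂ABE = BE − AE + AB.
As a 12×8 matrix over Z this has rank 7, with invariant factors (1,1,1,1,1,1,1).

Now H_k = ker ∂_k / im ∂_{k+1}, so:

  H_0: rank C_0 − rank ∂_1 = 6 − 5 = 1, and the invariant factors of ∂_1 are all 1, so H_0 = Z.
  H_1: rank ker ∂_1 − rank ∂_2 = (12 − 5) − 7 = 0, and the invariant factors of ∂_2 are all 1, so H_1 = 0.
  H_2: rank ker ∂_2 − rank ∂_3 = (8 − 7) − 0 = 1, and there is no ∂_3, so H_2 = Z.

Hence the Betti numbers are b_0 = 1, b_1 = 0, b_2 = 1.

b_0 = 1, b_1 = 0, b_2 = 1.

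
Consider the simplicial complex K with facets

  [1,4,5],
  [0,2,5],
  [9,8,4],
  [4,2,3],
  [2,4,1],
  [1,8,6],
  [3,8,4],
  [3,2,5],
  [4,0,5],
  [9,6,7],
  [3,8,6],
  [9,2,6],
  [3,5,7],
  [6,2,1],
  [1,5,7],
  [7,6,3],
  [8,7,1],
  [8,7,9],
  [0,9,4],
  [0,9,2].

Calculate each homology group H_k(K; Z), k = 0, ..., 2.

H_0 = Z,  H_1 = Z ⊕ Z/2,  H_2 = 0.

Fix the vertex order 0 < 1 < 2 < 3 < 4 < 5 < 6 < 7 < 8 < 9 and write every simplex with vertices in increasing order. Then dim K = 2 and the simplices of K are:

  0-simplices (10): [0], [1], [2], [3], [4], [5], [6], [7], [8], [9]
  1-simplices (30): (30 of them)
  2-simplices (20): (20 of them)

so the chain groups are C_0 ≅ Z^10, C_1 ≅ Z^30, C_2 ≅ Z^20.

∂_1: C_1 → C_0 maps an edge to its endpoints' difference, ∂[p,q] = q − p. For instance
  ∂[3,4] = [4] − [3].
As a 10×30 matrix over Z this has rank 9, with invariant factors (1,1,1,1,1,1,1,1,1).

The boundary map ∂_2: C_2 → C_1 maps a triangle to the signed sum of its edges. For instance
  ∂[1,2,4] = [2,4] − [1,4] + [1,2],
  ∂[3,4,8] = [4,8] − [3,8] + [3,4].
This gives a 30×20 integer matrix of rank 20; reducing to Smith normal form yields diagonal entries (1,1,1,1,1,1,1,1,1,1,1,1,1,1,1,1,1,1,1,2).

Now H_k = ker ∂_k / im ∂_{k+1}, so:

  H_0: rank C_0 − rank ∂_1 = 10 − 9 = 1, and the invariant factors of ∂_1 are all 1, so H_0 = Z.
  H_1: rank ker ∂_1 − rank ∂_2 = (30 − 9) − 20 = 1, and ∂_2 has invariant factor 2 > 1, so H_1 = Z ⊕ Z/2.
  H_2: rank ker ∂_2 − rank ∂_3 = (20 − 20) − 0 = 0, and there is no ∂_3, so H_2 = 0.

As a check, the Euler characteristic is 10 − 30 + 20 = 0, which agrees with 1 − 1 + 0 = 0.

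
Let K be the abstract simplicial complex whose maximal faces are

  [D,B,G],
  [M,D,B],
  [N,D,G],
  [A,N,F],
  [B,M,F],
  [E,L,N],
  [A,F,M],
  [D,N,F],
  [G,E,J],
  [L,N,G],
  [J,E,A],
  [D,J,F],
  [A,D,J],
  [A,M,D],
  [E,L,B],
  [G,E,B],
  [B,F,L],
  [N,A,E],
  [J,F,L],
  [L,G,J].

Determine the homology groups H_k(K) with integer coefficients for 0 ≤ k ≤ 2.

K has 10 vertices, 30 edges, 20 triangles.
rank ∂_0 = 0, rank ∂_1 = 9 ⇒ b_0 = 10 − 0 − 9 = 1; all invariant factors of ∂_1 are 1 so no torsion. So H_0 = Z.
rank ∂_1 = 9, rank ∂_2 = 20 ⇒ b_1 = 30 − 9 − 20 = 1; ∂_2 has invariant factor(s) [2] giving torsion. So H_1 = Z ⊕ Z_2.
rank ∂_2 = 20, rank ∂_3 = 0 ⇒ b_2 = 20 − 20 − 0 = 0. So H_2 = 0.

H_0 ≅ Z,  H_1 ≅ Z ⊕ Z_2,  H_2 = 0.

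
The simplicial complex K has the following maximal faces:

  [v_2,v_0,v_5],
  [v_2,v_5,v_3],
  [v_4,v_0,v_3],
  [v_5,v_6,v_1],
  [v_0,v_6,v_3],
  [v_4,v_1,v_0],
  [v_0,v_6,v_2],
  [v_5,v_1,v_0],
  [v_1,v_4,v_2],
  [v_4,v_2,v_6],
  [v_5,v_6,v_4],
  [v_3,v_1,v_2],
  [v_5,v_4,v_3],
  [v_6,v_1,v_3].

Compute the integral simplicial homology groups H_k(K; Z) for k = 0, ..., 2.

Fix the vertex order v_0 < v_1 < v_2 < v_3 < v_4 < v_5 < v_6 and write every simplex with vertices in increasing order. Then dim K = 2 and the simplices of K are:

  0-simplices (7): [v_0], [v_1], [v_2], [v_3], [v_4], [v_5], [v_6]
  1-simplices (21): (21 of them)
  2-simplices (14): (14 of them)

so the chain groups are C_0 ≅ Z^7, C_1 ≅ Z^21, C_2 ≅ Z^14.

Boundary ∂_1: C_1 → C_0 is given by ∂[p,q] = [q] − [p].
As a 7×21 matrix over Z this has rank 6, with invariant factors (1,1,1,1,1,1).

The boundary map ∂_2: C_2 → C_1 maps a triangle to the signed sum of its edges. For instance
  ∂[v_2,v_3,v_5] = [v_3,v_5] − [v_2,v_5] + [v_2,v_3],
  ∂[v_3,v_4,v_5] = [v_4,v_5] − [v_3,v_5] + [v_3,v_4].
This gives a 21×14 integer matrix of rank 13; reducing to Smith normal form yields diagonal entries (1,1,1,1,1,1,1,1,1,1,1,1,1).

Now H_k = ker ∂_k / im ∂_{k+1}, so:

  H_0: rank C_0 − rank ∂_1 = 7 − 6 = 1, and the invariant factors of ∂_1 are all 1, so H_0 = Z.
  H_1: rank ker ∂_1 − rank ∂_2 = (21 − 6) − 13 = 2, and the invariant factors of ∂_2 are all 1, so H_1 = Z^2.
  H_2: rank ker ∂_2 − rank ∂_3 = (14 − 13) − 0 = 1, and there is no ∂_3, so H_2 = Z.

H_0 = Z,  H_1 = Z^2,  H_2 = Z.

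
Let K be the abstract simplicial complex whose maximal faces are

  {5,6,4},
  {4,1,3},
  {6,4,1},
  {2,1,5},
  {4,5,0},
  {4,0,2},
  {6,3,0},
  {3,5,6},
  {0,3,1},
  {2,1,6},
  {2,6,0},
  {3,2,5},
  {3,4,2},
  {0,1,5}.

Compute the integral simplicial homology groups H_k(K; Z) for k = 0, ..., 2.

H_0 ≅ Z,  H_1 ≅ Z^2,  H_2 ≅ Z.

Order the vertices as 0 < 1 < 2 < 3 < 4 < 5 < 6. Listing each simplex with vertices in this order, K has dimension 2 with simplices:

  0-simplices (7): [0], [1], [2], [3], [4], [5], [6]
  1-simplices (21): [0,1], [0,2], [0,3], [0,4], [0,5], [0,6], [1,2], [1,3], [1,4], [1,5], [1,6], [2,3], [2,4], [2,5], [2,6], [3,4], [3,5], [3,6], [4,5], [4,6], [5,6]
  2-simplices (14): [0,1,3], [0,1,5], [0,2,4], [0,2,6], [0,3,6], [0,4,5], [1,2,5], [1,2,6], [1,3,4], [1,4,6], [2,3,4], [2,3,5], [3,5,6], [4,5,6]

Hence C_0 ≅ Z^7, C_1 ≅ Z^21, C_2 ≅ Z^14.

Boundary ∂_1: C_1 → C_0 is given by ∂[p,q] = [q] − [p].
The resulting 7×21 matrix has rank 6, and its Smith normal form has invariant factors (1,1,1,1,1,1).

Boundary ∂_2: C_2 → C_1 maps a triangle to the signed sum of its edges. For instance
  ∂[0,2,4] = [2,4] − [0,4] + [0,2],
  ∂[2,3,5] = [3,5] − [2,5] + [2,3].
The resulting 21×14 matrix has rank 13, and its Smith normal form has invariant factors (1,1,1,1,1,1,1,1,1,1,1,1,1).

From H_k ≅ ker(∂_k) / im(∂_{k+1}) we obtain:

  H_0: rank C_0 − rank ∂_1 = 7 − 6 = 1, and the invariant factors of ∂_1 are all 1, so H_0 ≅ Z.
  H_1: rank ker ∂_1 − rank ∂_2 = (21 − 6) − 13 = 2, and the invariant factors of ∂_2 are all 1, so H_1 ≅ Z^2.
  H_2: rank ker ∂_2 − rank ∂_3 = (14 − 13) − 0 = 1, and there is no ∂_3, so H_2 ≅ Z.

As a check, the Euler characteristic is 7 − 21 + 14 = 0, which agrees with 1 − 2 + 1 = 0.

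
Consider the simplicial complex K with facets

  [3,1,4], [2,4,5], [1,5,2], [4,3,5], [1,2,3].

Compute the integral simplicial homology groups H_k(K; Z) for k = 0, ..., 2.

H_0 ≅ Z,  H_1 ≅ Z,  H_2 = 0.

We work with the vertex ordering 1 < 2 < 3 < 4 < 5. The simplices of K, each written with vertices in increasing order, are:

  0-simplices (5): [1], [2], [3], [4], [5]
  1-simplices (10): [1,2], [1,3], [1,4], [1,5], [2,3], [2,4], [2,5], [3,4], [3,5], [4,5]
  2-simplices (5): [1,2,3], [1,2,5], [1,3,4], [2,4,5], [3,4,5]

giving chain groups C_0 ≅ Z^5, C_1 ≅ Z^10, C_2 ≅ Z^5.

Boundary ∂_1: C_1 → C_0 maps an edge to its endpoints' difference, ∂[p,q] = q − p. For instance
  ∂[1,4] = [4] − [1].
This gives a 5×10 integer matrix of rank 4; reducing to Smith normal form yields diagonal entries (1,1,1,1).

∂_2: C_2 → C_1 acts by ∂[p,q,r] = [q,r] − [p,r] + [p,q]. For instance
  ∂[1,3,4] = [3,4] − [1,4] + [1,3],
  ∂[2,4,5] = [4,5] − [2,5] + [2,4].
This gives a 10×5 integer matrix of rank 5; reducing to Smith normal form yields diagonal entries (1,1,1,1,1).

From H_k ≅ ker(∂_k) / im(∂_{k+1}) we obtain:

  H_0: rank C_0 − rank ∂_1 = 5 − 4 = 1, and the invariant factors of ∂_1 are all 1, so H_0 ≅ Z.
  H_1: rank ker ∂_1 − rank ∂_2 = (10 − 4) − 5 = 1, and the invariant factors of ∂_2 are all 1, so H_1 ≅ Z.
  H_2: rank ker ∂_2 − rank ∂_3 = (5 − 5) − 0 = 0, and there is no ∂_3, so H_2 ≅ 0.

As a check, the Euler characteristic is 5 − 10 + 5 = 0, which agrees with 1 − 1 + 0 = 0.
(K is a triangulation of the Möbius band.)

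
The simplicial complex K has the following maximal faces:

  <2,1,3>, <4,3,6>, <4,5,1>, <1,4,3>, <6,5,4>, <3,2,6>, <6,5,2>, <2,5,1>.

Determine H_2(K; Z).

Take the total order 1 < 2 < 3 < 4 < 5 < 6 on the vertex set. Then K (dimension 2) consists of the simplices:

  0-simplices (6): [1], [2], [3], [4], [5], [6]
  1-simplices (12): [1,2], [1,3], [1,4], [1,5], [2,3], [2,5], [2,6], [3,4], [3,6], [4,5], [4,6], [5,6]
  2-simplices (8): [1,2,3], [1,2,5], [1,3,4], [1,4,5], [2,3,6], [2,5,6], [3,4,6], [4,5,6]

so the chain groups are C_0 ≅ Z^6, C_1 ≅ Z^12, C_2 ≅ Z^8.

Boundary ∂_1: C_1 → C_0 maps an edge to its endpoints' difference, ∂[p,q] = q − p.
This gives a 6×12 integer matrix of rank 5; reducing to Smith normal form yields diagonal entries (1,1,1,1,1).

Boundary ∂_2: C_2 → C_1 sends each 2-simplex [p,q,r] to [q,r] − [p,r] + [p,q]. For instance
  ∂[1,3,4] = [3,4] − [1,4] + [1,3],
  ∂[1,2,3] = [2,3] − [1,3] + [1,2].
The 12×8 boundary matrix has rank 7 and Smith normal form diag(1,1,1,1,1,1,1).

From H_k ≅ ker(∂_k) / im(∂_{k+1}) we obtain:

  H_2: rank ker ∂_2 − rank ∂_3 = (8 − 7) − 0 = 1, and there is no ∂_3, so H_2 = Z.

H_2 ≅ Z.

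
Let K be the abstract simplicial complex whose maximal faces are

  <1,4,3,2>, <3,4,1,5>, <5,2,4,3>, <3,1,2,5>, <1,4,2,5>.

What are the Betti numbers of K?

Take the total order 1 < 2 < 3 < 4 < 5 on the vertex set. Then K (dimension 3) consists of the simplices:

  0-simplices (5): [1], [2], [3], [4], [5]
  1-simplices (10): [1,2], [1,3], [1,4], [1,5], [2,3], [2,4], [2,5], [3,4], [3,5], [4,5]
  2-simplices (10): [1,2,3], [1,2,4], [1,2,5], [1,3,4], [1,3,5], [1,4,5], [2,3,4], [2,3,5], [2,4,5], [3,4,5]
  3-simplices (5): [1,2,3,4], [1,2,3,5], [1,2,4,5], [1,3,4,5], [2,3,4,5]

giving chain groups C_0 ≅ Z^5, C_1 ≅ Z^10, C_2 ≅ Z^10, C_3 ≅ Z^5.

Boundary ∂_1: C_1 → C_0 is given by ∂[p,q] = [q] − [p]. For instance
  ∂[1,2] = [2] − [1].
As a 5×10 matrix over Z this has rank 4, with invariant factors (1,1,1,1).

Boundary ∂_2: C_2 → C_1 maps a triangle to the signed sum of its edges. For instance
  ∂[1,2,5] = [2,5] − [1,5] + [1,2],
  ∂[2,4,5] = [4,5] − [2,5] + [2,4].
The resulting 10×10 matrix has rank 6, and its Smith normal form has invariant factors (1,1,1,1,1,1).

∂_3: C_3 → C_2 sends each 3-simplex σ to the alternating sum Σ_i (−1)^i (σ with its i-th vertex removed). For instance
  ∂[2,3,4,5] = [3,4,5] − [2,4,5] + [2,3,5] − [2,3,4],
  ∂[1,2,3,4] = [2,3,4] − [1,3,4] + [1,2,4] − [1,2,3].
As a 10×5 matrix over Z this has rank 4, with invariant factors (1,1,1,1).

Reading off H_k = ker ∂_k / im ∂_{k+1}:

  H_0: rank C_0 − rank ∂_1 = 5 − 4 = 1, and the invariant factors of ∂_1 are all 1, so H_0 ≅ Z.
  H_1: rank ker ∂_1 − rank ∂_2 = (10 − 4) − 6 = 0, and the invariant factors of ∂_2 are all 1, so H_1 ≅ 0.
  H_2: rank ker ∂_2 − rank ∂_3 = (10 − 6) − 4 = 0, and the invariant factors of ∂_3 are all 1, so H_2 ≅ 0.
  H_3: rank ker ∂_3 − rank ∂_4 = (5 − 4) − 0 = 1, and there is no ∂_4, so H_3 ≅ Z.

Hence the Betti numbers are b_0 = 1, b_1 = 0, b_2 = 0, b_3 = 1.

b_0 = 1, b_1 = 0, b_2 = 0, b_3 = 1.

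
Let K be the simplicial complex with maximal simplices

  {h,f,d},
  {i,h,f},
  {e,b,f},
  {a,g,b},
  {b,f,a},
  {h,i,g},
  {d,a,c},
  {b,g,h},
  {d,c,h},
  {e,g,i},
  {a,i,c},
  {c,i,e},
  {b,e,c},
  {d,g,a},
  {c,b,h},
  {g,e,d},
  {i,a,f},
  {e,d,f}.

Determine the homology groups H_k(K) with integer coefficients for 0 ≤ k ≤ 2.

Take the total order a < b < c < d < e < f < g < h < i on the vertex set. Then K (dimension 2) consists of the simplices:

  0-simplices (9): a, b, c, d, e, f, g, h, i
  1-simplices (27): ab, ac, ad, af, ag, ai, bc, be, bf, bg, bh, cd, ce, ch, ci, de, df, dg, dh, ef, eg, ei, fh, fi, gh, gi, hi
  2-simplices (18): abf, abg, acd, aci, adg, afi, bce, bch, bef, bgh, cdh, cei, def, deg, dfh, egi, fhi, ghi

giving chain groups C_0 ≅ Z^9, C_1 ≅ Z^27, C_2 ≅ Z^18.

Boundary ∂_1: C_1 → C_0 maps an edge to its endpoints' difference, ∂[p,q] = q − p.
As a 9×27 matrix over Z this has rank 8, with invariant factors (1,1,1,1,1,1,1,1).

The boundary map ∂_2: C_2 → C_1 maps a triangle to the signed sum of its edges. For instance
  ∂fhi = hi − fi + fh,
  ∂bef = ef − bf + be.
As a 27×18 matrix over Z this has rank 17, with invariant factors (1,1,1,1,1,1,1,1,1,1,1,1,1,1,1,1,1).

From H_k ≅ ker(∂_k) / im(∂_{k+1}) we obtain:

  H_0: rank C_0 − rank ∂_1 = 9 − 8 = 1, and the invariant factors of ∂_1 are all 1, so H_0 ≅ Z.
  H_1: rank ker ∂_1 − rank ∂_2 = (27 − 8) − 17 = 2, and the invariant factors of ∂_2 are all 1, so H_1 ≅ Z^2.
  H_2: rank ker ∂_2 − rank ∂_3 = (18 − 17) − 0 = 1, and there is no ∂_3, so H_2 ≅ Z.

(K is a triangulation of the torus T^2.)

H_0 ≅ Z,  H_1 ≅ Z^2,  H_2 ≅ Z.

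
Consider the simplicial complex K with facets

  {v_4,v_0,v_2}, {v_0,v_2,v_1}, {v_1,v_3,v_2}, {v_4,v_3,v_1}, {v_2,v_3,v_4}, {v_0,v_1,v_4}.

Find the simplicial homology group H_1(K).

Fix the vertex order v_0 < v_1 < v_2 < v_3 < v_4 and write every simplex with vertices in increasing order. Then dim K = 2 and the simplices of K are:

  0-simplices (5): [v_0], [v_1], [v_2], [v_3], [v_4]
  1-simplices (9): [v_0,v_1], [v_0,v_2], [v_0,v_4], [v_1,v_2], [v_1,v_3], [v_1,v_4], [v_2,v_3], [v_2,v_4], [v_3,v_4]
  2-simplices (6): [v_0,v_1,v_2], [v_0,v_1,v_4], [v_0,v_2,v_4], [v_1,v_2,v_3], [v_1,v_3,v_4], [v_2,v_3,v_4]

giving chain groups C_0 ≅ Z^5, C_1 ≅ Z^9, C_2 ≅ Z^6.

The boundary map ∂_1: C_1 → C_0 is given by ∂[p,q] = [q] − [p]. For instance
  ∂[v_2,v_3] = [v_3] − [v_2].
This gives a 5×9 integer matrix of rank 4; reducing to Smith normal form yields diagonal entries (1,1,1,1).

The boundary map ∂_2: C_2 → C_1 sends each 2-simplex [p,q,r] to [q,r] − [p,r] + [p,q]. For instance
  ∂[v_1,v_2,v_3] = [v_2,v_3] − [v_1,v_3] + [v_1,v_2],
  ∂[v_1,v_3,v_4] = [v_3,v_4] − [v_1,v_4] + [v_1,v_3].
The resulting 9×6 matrix has rank 5, and its Smith normal form has invariant factors (1,1,1,1,1).

Now H_k = ker ∂_k / im ∂_{k+1}, so:

  H_1: rank ker ∂_1 − rank ∂_2 = (9 − 4) − 5 = 0, and the invariant factors of ∂_2 are all 1, so H_1 ≅ 0.

(K is a triangulation of the 2-sphere S^2.)

H_1 ≅ 0.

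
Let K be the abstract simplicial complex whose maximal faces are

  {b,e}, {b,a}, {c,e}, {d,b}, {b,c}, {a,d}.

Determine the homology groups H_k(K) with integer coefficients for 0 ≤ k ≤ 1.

H_0 ≅ Z,  H_1 ≅ Z^2.

Take the total order a < b < c < d < e on the vertex set. Then K (dimension 1) consists of the simplices:

  0-simplices (5): a, b, c, d, e
  1-simplices (6): ab, ad, bc, bd, be, ce

giving chain groups C_0 ≅ Z^5, C_1 ≅ Z^6.

Boundary ∂_1: C_1 → C_0 maps an edge to its endpoints' difference, ∂[p,q] = q − p. For instance
  ∂bd = d − b.
As a 5×6 matrix over Z this has rank 4, with invariant factors (1,1,1,1).

Now H_k = ker ∂_k / im ∂_{k+1}, so:

  H_0: rank C_0 − rank ∂_1 = 5 − 4 = 1, and the invariant factors of ∂_1 are all 1, so H_0 ≅ Z.
  H_1: rank ker ∂_1 − rank ∂_2 = (6 − 4) − 0 = 2, and there is no ∂_2, so H_1 ≅ Z^2.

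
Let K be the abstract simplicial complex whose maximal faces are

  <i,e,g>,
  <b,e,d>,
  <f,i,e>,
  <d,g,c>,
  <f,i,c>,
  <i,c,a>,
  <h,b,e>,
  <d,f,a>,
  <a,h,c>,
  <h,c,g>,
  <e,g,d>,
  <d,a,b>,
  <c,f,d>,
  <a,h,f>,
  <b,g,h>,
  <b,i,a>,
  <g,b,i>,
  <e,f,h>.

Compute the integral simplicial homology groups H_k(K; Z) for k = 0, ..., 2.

Order the vertices as a < b < c < d < e < f < g < h < i. Listing each simplex with vertices in this order, K has dimension 2 with simplices:

  0-simplices (9): a, b, c, d, e, f, g, h, i
  1-simplices (27): ab, ac, ad, af, ah, ai, bd, be, bg, bh, bi, cd, cf, cg, ch, ci, de, df, dg, ef, eg, eh, ei, fh, fi, gh, gi
  2-simplices (18): abd, abi, ach, aci, adf, afh, bde, beh, bgh, bgi, cdf, cdg, cfi, cgh, deg, efh, efi, egi

Hence C_0 ≅ Z^9, C_1 ≅ Z^27, C_2 ≅ Z^18.

The boundary map ∂_1: C_1 → C_0 is given by ∂[p,q] = [q] − [p]. For instance
  ∂df = f − d.
The 9×27 boundary matrix has rank 8 and Smith normal form diag(1,1,1,1,1,1,1,1).

∂_2: C_2 → C_1 sends each 2-simplex [p,q,r] to [q,r] − [p,r] + [p,q]. For instance
  ∂efi = fi − ei + ef,
  ∂cfi = fi − ci + cf.
This gives a 27×18 integer matrix of rank 18; reducing to Smith normal form yields diagonal entries (1,1,1,1,1,1,1,1,1,1,1,1,1,1,1,1,1,2).

From H_k ≅ ker(∂_k) / im(∂_{k+1}) we obtain:

  H_0: rank C_0 − rank ∂_1 = 9 − 8 = 1, and the invariant factors of ∂_1 are all 1, so H_0 ≅ Z.
  H_1: rank ker ∂_1 − rank ∂_2 = (27 − 8) − 18 = 1, and ∂_2 has invariant factor 2 > 1, so H_1 ≅ Z ⊕ Z_2.
  H_2: rank ker ∂_2 − rank ∂_3 = (18 − 18) − 0 = 0, and there is no ∂_3, so H_2 ≅ 0.

(K is a triangulation of the Klein bottle.)

H_0 ≅ Z,  H_1 ≅ Z ⊕ Z_2,  H_2 = 0.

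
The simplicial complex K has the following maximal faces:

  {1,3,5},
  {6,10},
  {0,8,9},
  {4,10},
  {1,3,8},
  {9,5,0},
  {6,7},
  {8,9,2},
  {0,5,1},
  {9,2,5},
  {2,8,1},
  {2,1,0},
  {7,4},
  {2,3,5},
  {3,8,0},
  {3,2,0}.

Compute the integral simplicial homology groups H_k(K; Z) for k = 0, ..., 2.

Fix the vertex order 0 < 1 < 2 < 3 < 4 < 5 < 6 < 7 < 8 < 9 < 10 and write every simplex with vertices in increasing order. Then dim K = 2 and the simplices of K are:

  0-simplices (11): [0], [1], [2], [3], [4], [5], [6], [7], [8], [9], [10]
  1-simplices (22): [0,1], [0,2], [0,3], [0,5], [0,8], [0,9], [1,2], [1,3], [1,5], [1,8], [2,3], [2,5], [2,8], [2,9], [3,5], [3,8], [4,7], [4,10], [5,9], [6,7], [6,10], [8,9]
  2-simplices (12): [0,1,2], [0,1,5], [0,2,3], [0,3,8], [0,5,9], [0,8,9], [1,2,8], [1,3,5], [1,3,8], [2,3,5], [2,5,9], [2,8,9]

so the chain groups are C_0 ≅ Z^11, C_1 ≅ Z^22, C_2 ≅ Z^12.

Boundary ∂_1: C_1 → C_0 maps an edge to its endpoints' difference, ∂[p,q] = q − p. For instance
  ∂[0,8] = [8] − [0].
As a 11×22 matrix over Z this has rank 9, with invariant factors (1,1,1,1,1,1,1,1,1).

Boundary ∂_2: C_2 → C_1 maps a triangle to the signed sum of its edges. For instance
  ∂[0,1,5] = [1,5] − [0,5] + [0,1],
  ∂[2,5,9] = [5,9] − [2,9] + [2,5].
As a 22×12 matrix over Z this has rank 12, with invariant factors (1,1,1,1,1,1,1,1,1,1,1,2).

Now H_k = ker ∂_k / im ∂_{k+1}, so:

  H_0: rank C_0 − rank ∂_1 = 11 − 9 = 2, and the invariant factors of ∂_1 are all 1, so H_0 = Z^2.
  H_1: rank ker ∂_1 − rank ∂_2 = (22 − 9) − 12 = 1, and ∂_2 has invariant factor 2 > 1, so H_1 = Z ⊕ Z/2.
  H_2: rank ker ∂_2 − rank ∂_3 = (12 − 12) − 0 = 0, and there is no ∂_3, so H_2 = 0.

As a check, the Euler characteristic is 11 − 22 + 12 = 1, which agrees with 2 − 1 + 0 = 1.

H_0 ≅ Z^2,  H_1 ≅ Z ⊕ Z/2,  H_2 = 0.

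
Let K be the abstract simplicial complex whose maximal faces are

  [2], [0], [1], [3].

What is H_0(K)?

H_0 = Z^4.

Order the vertices as 0 < 1 < 2 < 3. Listing each simplex with vertices in this order, K has dimension 0 with simplices:

  0-simplices (4): [0], [1], [2], [3]

Hence C_0 ≅ Z^4.

Reading off H_k = ker ∂_k / im ∂_{k+1}:

  H_0: rank C_0 − rank ∂_1 = 4 − 0 = 4, and there is no ∂_1, so H_0 ≅ Z^4.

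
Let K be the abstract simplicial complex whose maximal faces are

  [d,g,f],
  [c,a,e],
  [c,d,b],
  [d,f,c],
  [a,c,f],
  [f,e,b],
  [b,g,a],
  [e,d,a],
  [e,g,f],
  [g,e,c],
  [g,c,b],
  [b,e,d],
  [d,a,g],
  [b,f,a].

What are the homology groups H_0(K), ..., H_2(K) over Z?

H_0 ≅ Z,  H_1 ≅ Z^2,  H_2 ≅ Z.

Order the vertices as a < b < c < d < e < f < g. Listing each simplex with vertices in this order, K has dimension 2 with simplices:

  0-simplices (7): a, b, c, d, e, f, g
  1-simplices (21): ab, ac, ad, ae, af, ag, bc, bd, be, bf, bg, cd, ce, cf, cg, de, df, dg, ef, eg, fg
  2-simplices (14): abf, abg, ace, acf, ade, adg, bcd, bcg, bde, bef, cdf, ceg, dfg, efg

giving chain groups C_0 ≅ Z^7, C_1 ≅ Z^21, C_2 ≅ Z^14.

Boundary ∂_1: C_1 → C_0 maps an edge to its endpoints' difference, ∂[p,q] = q − p. For instance
  ∂cf = f − c.
The resulting 7×21 matrix has rank 6, and its Smith normal form has invariant factors (1,1,1,1,1,1).

Boundary ∂_2: C_2 → C_1 acts by ∂[p,q,r] = [q,r] − [p,r] + [p,q]. For instance
  ∂adg = dg − ag + ad,
  ∂bcd = cd − bd + bc.
The resulting 21×14 matrix has rank 13, and its Smith normal form has invariant factors (1,1,1,1,1,1,1,1,1,1,1,1,1).

Now H_k = ker ∂_k / im ∂_{k+1}, so:

  H_0: rank C_0 − rank ∂_1 = 7 − 6 = 1, and the invariant factors of ∂_1 are all 1, so H_0 = Z.
  H_1: rank ker ∂_1 − rank ∂_2 = (21 − 6) − 13 = 2, and the invariant factors of ∂_2 are all 1, so H_1 = Z^2.
  H_2: rank ker ∂_2 − rank ∂_3 = (14 − 13) − 0 = 1, and there is no ∂_3, so H_2 = Z.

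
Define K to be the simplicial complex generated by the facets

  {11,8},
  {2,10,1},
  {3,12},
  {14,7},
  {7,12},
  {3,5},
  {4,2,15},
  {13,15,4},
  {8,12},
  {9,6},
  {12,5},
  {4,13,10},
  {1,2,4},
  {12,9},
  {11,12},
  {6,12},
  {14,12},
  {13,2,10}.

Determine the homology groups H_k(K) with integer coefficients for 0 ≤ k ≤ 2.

We work with the vertex ordering 1 < 2 < 3 < 4 < 5 < 6 < 7 < 8 < 9 < 10 < 11 < 12 < 13 < 14 < 15. The simplices of K, each written with vertices in increasing order, are:

  0-simplices (15): [1], [2], [3], [4], [5], [6], [7], [8], [9], [10], [11], [12], [13], [14], [15]
  1-simplices (24): (24 of them)
  2-simplices (6): [1,2,4], [1,2,10], [2,4,15], [2,10,13], [4,10,13], [4,13,15]

giving chain groups C_0 ≅ Z^15, C_1 ≅ Z^24, C_2 ≅ Z^6.

The boundary map ∂_1: C_1 → C_0 sends each edge [p,q] (with p < q) to q − p. For instance
  ∂[1,2] = [2] − [1].
This gives a 15×24 integer matrix of rank 13; reducing to Smith normal form yields diagonal entries (1,1,1,1,1,1,1,1,1,1,1,1,1).

Boundary ∂_2: C_2 → C_1 acts by ∂[p,q,r] = [q,r] − [p,r] + [p,q]. For instance
  ∂[2,10,13] = [10,13] − [2,13] + [2,10],
  ∂[2,4,15] = [4,15] − [2,15] + [2,4].
As a 24×6 matrix over Z this has rank 6, with invariant factors (1,1,1,1,1,1).

Reading off H_k = ker ∂_k / im ∂_{k+1}:

  H_0: rank C_0 − rank ∂_1 = 15 − 13 = 2, and the invariant factors of ∂_1 are all 1, so H_0 ≅ Z^2.
  H_1: rank ker ∂_1 − rank ∂_2 = (24 − 13) − 6 = 5, and the invariant factors of ∂_2 are all 1, so H_1 ≅ Z^5.
  H_2: rank ker ∂_2 − rank ∂_3 = (6 − 6) − 0 = 0, and there is no ∂_3, so H_2 ≅ 0.

(K is a triangulation of the disjoint union of the cylinder S^1 x I and a wedge of 4 circles.)

H_0 = Z^2,  H_1 = Z^5,  H_2 = 0.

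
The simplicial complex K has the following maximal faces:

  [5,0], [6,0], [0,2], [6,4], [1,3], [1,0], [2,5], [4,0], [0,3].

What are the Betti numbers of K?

Order the vertices as 0 < 1 < 2 < 3 < 4 < 5 < 6. Listing each simplex with vertices in this order, K has dimension 1 with simplices:

  0-simplices (7): [0], [1], [2], [3], [4], [5], [6]
  1-simplices (9): [0,1], [0,2], [0,3], [0,4], [0,5], [0,6], [1,3], [2,5], [4,6]

giving chain groups C_0 ≅ Z^7, C_1 ≅ Z^9.

∂_1: C_1 → C_0 maps an edge to its endpoints' difference, ∂[p,q] = q − p. For instance
  ∂[0,6] = [6] − [0].
As a 7×9 matrix over Z this has rank 6, with invariant factors (1,1,1,1,1,1).

Reading off H_k = ker ∂_k / im ∂_{k+1}:

  H_0: rank C_0 − rank ∂_1 = 7 − 6 = 1, and the invariant factors of ∂_1 are all 1, so H_0 ≅ Z.
  H_1: rank ker ∂_1 − rank ∂_2 = (9 − 6) − 0 = 3, and there is no ∂_2, so H_1 ≅ Z^3.

As a check, the Euler characteristic is 7 − 9 = -2, which agrees with 1 − 3 = -2.

Hence the Betti numbers are b_0 = 1, b_1 = 3.

b_0 = 1, b_1 = 3.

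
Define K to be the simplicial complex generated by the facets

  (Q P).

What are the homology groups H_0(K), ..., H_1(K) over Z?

H_0 = Z,  H_1 = 0.

Fix the vertex order P < Q and write every simplex with vertices in increasing order. Then dim K = 1 and the simplices of K are:

  0-simplices (2): P, Q
  1-simplices (1): PQ

giving chain groups C_0 ≅ Z^2, C_1 ≅ Z^1.

The boundary map ∂_1: C_1 → C_0 is given by ∂[p,q] = [q] − [p].
This gives a 2×1 integer matrix of rank 1; reducing to Smith normal form yields diagonal entries (1).

Computing H_k = (kernel of ∂_k) / (image of ∂_{k+1}):

  H_0: rank C_0 − rank ∂_1 = 2 − 1 = 1, and the invariant factors of ∂_1 are all 1, so H_0 ≅ Z.
  H_1: rank ker ∂_1 − rank ∂_2 = (1 − 1) − 0 = 0, and there is no ∂_2, so H_1 ≅ 0.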